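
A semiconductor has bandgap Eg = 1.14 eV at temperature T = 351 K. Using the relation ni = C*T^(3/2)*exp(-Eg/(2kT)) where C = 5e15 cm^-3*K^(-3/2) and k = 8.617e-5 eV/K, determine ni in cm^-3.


Step 1: Compute kT = 8.617e-5 * 351 = 0.03024567 eV
Step 2: Exponent = -Eg/(2kT) = -1.14/(2*0.03024567) = -18.84567
Step 3: T^(3/2) = 351^1.5 = 6575.98
Step 4: ni = 5e15 * 6575.98 * exp(-18.84567) = 2.15e+11 cm^-3

2.15e+11


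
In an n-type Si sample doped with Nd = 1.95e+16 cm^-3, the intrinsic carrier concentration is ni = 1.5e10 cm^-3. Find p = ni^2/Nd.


Step 1: Since Nd >> ni, n ≈ Nd = 1.95e+16 cm^-3
Step 2: p = ni^2 / n = (1.5e10)^2 / 1.95e+16
Step 3: p = 2.25e20 / 1.95e+16 = 1.15e+04 cm^-3

1.15e+04


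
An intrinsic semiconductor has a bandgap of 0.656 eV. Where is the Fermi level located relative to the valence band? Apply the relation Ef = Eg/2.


Step 1: For an intrinsic semiconductor, the Fermi level sits at midgap.
Step 2: Ef = Eg / 2 = 0.656 / 2 = 0.328 eV

0.328


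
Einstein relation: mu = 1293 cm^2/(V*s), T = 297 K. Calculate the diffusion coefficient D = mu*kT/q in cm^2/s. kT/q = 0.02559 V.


Step 1: D = mu * (kT/q)
Step 2: D = 1293 * 0.02559
Step 3: D = 33.09 cm^2/s

33.09


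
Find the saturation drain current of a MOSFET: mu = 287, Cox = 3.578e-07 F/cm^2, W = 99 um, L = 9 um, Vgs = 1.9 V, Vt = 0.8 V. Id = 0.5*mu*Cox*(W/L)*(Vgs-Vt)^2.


Step 1: Overdrive voltage Vov = Vgs - Vt = 1.9 - 0.8 = 1.1 V
Step 2: W/L = 99/9 = 11
Step 3: Id = 0.5 * 287 * 3.578e-07 * 11 * 1.1^2
Step 4: Id = 6.83e-04 A

6.83e-04


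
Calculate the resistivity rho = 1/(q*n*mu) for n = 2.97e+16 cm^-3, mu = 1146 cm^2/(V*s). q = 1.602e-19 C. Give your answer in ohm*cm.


Step 1: sigma = q * n * mu = 1.602e-19 * 2.97e+16 * 1146 = 5.45260e+00 S/cm
Step 2: rho = 1 / sigma = 1 / 5.45260e+00 = 0.1834 ohm*cm

0.1834


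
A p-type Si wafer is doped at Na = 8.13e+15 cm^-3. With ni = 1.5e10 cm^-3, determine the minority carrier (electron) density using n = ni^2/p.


Step 1: Majority hole concentration p ≈ Na = 8.13e+15 cm^-3
Step 2: n = ni^2 / Na = (1.5e10)^2 / 8.13e+15
Step 3: n = 2.77e+04 cm^-3

2.77e+04


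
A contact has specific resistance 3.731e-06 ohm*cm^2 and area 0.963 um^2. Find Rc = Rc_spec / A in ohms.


Step 1: Convert area to cm^2: 0.963 um^2 = 9.6300e-09 cm^2
Step 2: Rc = Rc_spec / A = 3.731e-06 / 9.6300e-09
Step 3: Rc = 3.87e+02 ohms

3.87e+02


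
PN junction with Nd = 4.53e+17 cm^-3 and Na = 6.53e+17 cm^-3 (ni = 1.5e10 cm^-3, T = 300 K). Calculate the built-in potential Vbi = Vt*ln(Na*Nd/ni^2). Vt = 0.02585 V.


Step 1: Compute Na*Nd/ni^2 = 6.53e+17 * 4.53e+17 / (1.5e10)^2 = 1.3147e+15
Step 2: ln(1.3147e+15) = 34.8124
Step 3: Vbi = 0.02585 * 34.8124 = 0.9 V

0.9


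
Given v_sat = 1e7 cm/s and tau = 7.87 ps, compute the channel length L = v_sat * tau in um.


Step 1: tau in seconds = 7.87 ps * 1e-12 = 7.8700e-12 s
Step 2: L = v_sat * tau = 1e7 * 7.8700e-12 = 7.8700e-05 cm
Step 3: L in um = 7.8700e-05 * 1e4 = 0.787 um

0.787


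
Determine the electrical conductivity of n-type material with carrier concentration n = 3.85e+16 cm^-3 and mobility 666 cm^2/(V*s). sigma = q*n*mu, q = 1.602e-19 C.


Step 1: sigma = q * n * mu
Step 2: sigma = 1.602e-19 * 3.85e+16 * 666
Step 3: sigma = 4.108e+00 S/cm

4.108e+00


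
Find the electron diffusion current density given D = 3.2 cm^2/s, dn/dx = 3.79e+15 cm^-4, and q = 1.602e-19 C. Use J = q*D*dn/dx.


Step 1: J = q * D * (dn/dx)
Step 2: J = 1.602e-19 * 3.2 * 3.79e+15
Step 3: J = 1.94e-03 A/cm^2

1.94e-03


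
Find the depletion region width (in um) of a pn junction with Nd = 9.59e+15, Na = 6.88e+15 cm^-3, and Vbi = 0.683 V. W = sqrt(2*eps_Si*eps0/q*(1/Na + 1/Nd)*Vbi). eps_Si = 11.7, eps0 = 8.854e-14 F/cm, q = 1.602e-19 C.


Step 1: 1/Na + 1/Nd = 1/6.88e+15 + 1/9.59e+15 = 2.49624e-16
Step 2: 2*eps*eps0/q = 2*11.7*8.854e-14/1.602e-19 = 1.293281e+07
Step 3: W^2 = 1.293281e+07 * 2.49624e-16 * 0.683 = 2.20496e-09
Step 4: W = sqrt(2.20496e-09) = 4.696e-05 cm = 0.4696 um

0.4696


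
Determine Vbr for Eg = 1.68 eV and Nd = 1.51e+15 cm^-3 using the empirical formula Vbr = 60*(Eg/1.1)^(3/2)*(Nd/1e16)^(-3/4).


Step 1: Eg/1.1 = 1.68/1.1 = 1.527273
Step 2: (Eg/1.1)^1.5 = 1.527273^1.5 = 1.887448
Step 3: (Nd/1e16)^(-0.75) = (0.151)^(-0.75) = 4.128262
Step 4: Vbr = 60 * 1.887448 * 4.128262 = 467.5 V

467.5


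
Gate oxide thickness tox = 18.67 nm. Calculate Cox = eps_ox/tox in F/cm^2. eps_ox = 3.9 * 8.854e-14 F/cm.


Step 1: eps_ox = 3.9 * 8.854e-14 = 3.45306e-13 F/cm
Step 2: tox in cm = 18.67 nm * 1e-7 = 1.8670e-06 cm
Step 3: Cox = 3.45306e-13 / 1.8670e-06 = 1.85e-07 F/cm^2

1.85e-07


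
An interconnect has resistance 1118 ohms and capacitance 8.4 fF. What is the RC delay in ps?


Step 1: tau = R * C
Step 2: tau = 1118 * 8.4 fF = 1118 * 8.4e-15 F
Step 3: tau = 9.3912e-12 s = 9.3912 ps

9.3912


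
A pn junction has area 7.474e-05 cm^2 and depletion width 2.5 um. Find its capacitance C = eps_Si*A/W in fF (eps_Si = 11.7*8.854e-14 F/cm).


Step 1: eps_Si = 11.7 * 8.854e-14 = 1.035918e-12 F/cm
Step 2: W in cm = 2.5 * 1e-4 = 2.50e-04 cm
Step 3: C = 1.035918e-12 * 7.474e-05 / 2.50e-04 = 3.096980e-13 F
Step 4: C = 309.7 fF

309.7


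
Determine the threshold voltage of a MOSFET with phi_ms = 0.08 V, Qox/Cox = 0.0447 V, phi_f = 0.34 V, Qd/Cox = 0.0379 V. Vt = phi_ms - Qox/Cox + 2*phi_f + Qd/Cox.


Step 1: Vt = phi_ms - Qox/Cox + 2*phi_f + Qd/Cox
Step 2: Vt = 0.08 - 0.0447 + 2*0.34 + 0.0379
Step 3: Vt = 0.08 - 0.0447 + 0.68 + 0.0379
Step 4: Vt = 0.7532 V

0.7532


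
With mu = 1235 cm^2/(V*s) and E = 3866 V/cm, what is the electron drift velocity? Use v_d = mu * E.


Step 1: v_d = mu * E
Step 2: v_d = 1235 * 3866 = 4774510
Step 3: v_d = 4.77e+06 cm/s

4.77e+06


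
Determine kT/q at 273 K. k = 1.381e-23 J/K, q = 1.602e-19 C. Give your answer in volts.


Step 1: kT = 1.381e-23 * 273 = 3.77013e-21 J
Step 2: Vt = kT/q = 3.77013e-21 / 1.602e-19
Step 3: Vt = 0.02353 V

0.02353


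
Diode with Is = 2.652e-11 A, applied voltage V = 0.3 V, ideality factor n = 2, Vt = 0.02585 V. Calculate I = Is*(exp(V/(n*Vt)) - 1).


Step 1: V/(n*Vt) = 0.3/(2*0.02585) = 5.8027
Step 2: exp(5.8027) = 3.3119e+02
Step 3: I = 2.652e-11 * (3.3119e+02 - 1) = 8.76e-09 A

8.76e-09


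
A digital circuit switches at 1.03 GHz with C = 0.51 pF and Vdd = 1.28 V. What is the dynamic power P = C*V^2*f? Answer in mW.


Step 1: V^2 = 1.28^2 = 1.6384 V^2
Step 2: P = C*V^2*f = 0.51e-12 F * 1.6384 * 1.03e9 Hz
Step 3: P = 8.6065152e-04 W
Step 4: P = 0.861 mW

0.861


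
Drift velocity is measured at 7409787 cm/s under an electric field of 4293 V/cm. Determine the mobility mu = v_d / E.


Step 1: mu = v_d / E
Step 2: mu = 7409787 / 4293
Step 3: mu = 1726.02 cm^2/(V*s)

1726.02


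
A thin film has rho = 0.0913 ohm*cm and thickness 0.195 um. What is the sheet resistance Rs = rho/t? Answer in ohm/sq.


Step 1: Convert thickness to cm: t = 0.195 um = 1.9500e-05 cm
Step 2: Rs = rho / t = 0.0913 / 1.9500e-05
Step 3: Rs = 4682.1 ohm/sq

4682.1


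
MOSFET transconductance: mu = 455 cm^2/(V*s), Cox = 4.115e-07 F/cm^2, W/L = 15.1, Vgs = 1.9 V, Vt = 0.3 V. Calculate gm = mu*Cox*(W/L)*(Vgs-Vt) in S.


Step 1: Vov = Vgs - Vt = 1.9 - 0.3 = 1.6 V
Step 2: gm = mu * Cox * (W/L) * Vov
Step 3: gm = 455 * 4.115e-07 * 15.1 * 1.6 = 4.52e-03 S

4.52e-03


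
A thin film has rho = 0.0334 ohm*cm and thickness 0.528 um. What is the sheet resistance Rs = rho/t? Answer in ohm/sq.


Step 1: Convert thickness to cm: t = 0.528 um = 5.2800e-05 cm
Step 2: Rs = rho / t = 0.0334 / 5.2800e-05
Step 3: Rs = 632.6 ohm/sq

632.6


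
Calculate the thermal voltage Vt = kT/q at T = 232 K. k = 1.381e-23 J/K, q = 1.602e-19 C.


Step 1: kT = 1.381e-23 * 232 = 3.20392e-21 J
Step 2: Vt = kT/q = 3.20392e-21 / 1.602e-19
Step 3: Vt = 0.02 V

0.02


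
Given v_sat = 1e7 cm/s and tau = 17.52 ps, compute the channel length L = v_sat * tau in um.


Step 1: tau in seconds = 17.52 ps * 1e-12 = 1.7520e-11 s
Step 2: L = v_sat * tau = 1e7 * 1.7520e-11 = 1.7520e-04 cm
Step 3: L in um = 1.7520e-04 * 1e4 = 1.752 um

1.752


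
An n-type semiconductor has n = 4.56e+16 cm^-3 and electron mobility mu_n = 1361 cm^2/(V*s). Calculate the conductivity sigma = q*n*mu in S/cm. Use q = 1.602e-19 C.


Step 1: sigma = q * n * mu
Step 2: sigma = 1.602e-19 * 4.56e+16 * 1361
Step 3: sigma = 9.942e+00 S/cm

9.942e+00


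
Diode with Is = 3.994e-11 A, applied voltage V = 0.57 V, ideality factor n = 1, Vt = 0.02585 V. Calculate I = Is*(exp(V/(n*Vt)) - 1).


Step 1: V/(n*Vt) = 0.57/(1*0.02585) = 22.0503
Step 2: exp(22.0503) = 3.7698e+09
Step 3: I = 3.994e-11 * (3.7698e+09 - 1) = 1.51e-01 A

1.51e-01


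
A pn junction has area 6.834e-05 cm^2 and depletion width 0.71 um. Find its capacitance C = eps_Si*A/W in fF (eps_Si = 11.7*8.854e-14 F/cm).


Step 1: eps_Si = 11.7 * 8.854e-14 = 1.035918e-12 F/cm
Step 2: W in cm = 0.71 * 1e-4 = 7.10e-05 cm
Step 3: C = 1.035918e-12 * 6.834e-05 / 7.10e-05 = 9.971076e-13 F
Step 4: C = 997.11 fF

997.11


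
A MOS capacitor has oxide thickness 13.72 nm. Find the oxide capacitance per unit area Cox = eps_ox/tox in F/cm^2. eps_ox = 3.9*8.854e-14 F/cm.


Step 1: eps_ox = 3.9 * 8.854e-14 = 3.45306e-13 F/cm
Step 2: tox in cm = 13.72 nm * 1e-7 = 1.3720e-06 cm
Step 3: Cox = 3.45306e-13 / 1.3720e-06 = 2.52e-07 F/cm^2

2.52e-07


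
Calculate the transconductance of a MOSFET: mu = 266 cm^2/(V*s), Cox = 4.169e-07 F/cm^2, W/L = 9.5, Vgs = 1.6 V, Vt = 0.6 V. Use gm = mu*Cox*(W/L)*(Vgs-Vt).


Step 1: Vov = Vgs - Vt = 1.6 - 0.6 = 1.0 V
Step 2: gm = mu * Cox * (W/L) * Vov
Step 3: gm = 266 * 4.169e-07 * 9.5 * 1.0 = 1.05e-03 S

1.05e-03


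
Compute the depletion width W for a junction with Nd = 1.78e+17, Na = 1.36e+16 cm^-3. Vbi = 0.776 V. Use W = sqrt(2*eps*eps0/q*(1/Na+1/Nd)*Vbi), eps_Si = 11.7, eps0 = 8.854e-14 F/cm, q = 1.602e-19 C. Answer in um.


Step 1: 1/Na + 1/Nd = 1/1.36e+16 + 1/1.78e+17 = 7.91474e-17
Step 2: 2*eps*eps0/q = 2*11.7*8.854e-14/1.602e-19 = 1.293281e+07
Step 3: W^2 = 1.293281e+07 * 7.91474e-17 * 0.776 = 7.94312e-10
Step 4: W = sqrt(7.94312e-10) = 2.818e-05 cm = 0.2818 um

0.2818


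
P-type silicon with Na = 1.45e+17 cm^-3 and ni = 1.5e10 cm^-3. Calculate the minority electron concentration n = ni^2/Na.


Step 1: Majority hole concentration p ≈ Na = 1.45e+17 cm^-3
Step 2: n = ni^2 / Na = (1.5e10)^2 / 1.45e+17
Step 3: n = 1.55e+03 cm^-3

1.55e+03


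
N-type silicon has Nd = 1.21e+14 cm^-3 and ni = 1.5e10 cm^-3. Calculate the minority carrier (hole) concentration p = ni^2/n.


Step 1: Since Nd >> ni, n ≈ Nd = 1.21e+14 cm^-3
Step 2: p = ni^2 / n = (1.5e10)^2 / 1.21e+14
Step 3: p = 2.25e20 / 1.21e+14 = 1.86e+06 cm^-3

1.86e+06


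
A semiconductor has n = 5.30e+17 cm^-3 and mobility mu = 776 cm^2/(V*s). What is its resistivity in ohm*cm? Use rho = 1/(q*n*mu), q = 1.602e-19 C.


Step 1: sigma = q * n * mu = 1.602e-19 * 5.30e+17 * 776 = 6.58871e+01 S/cm
Step 2: rho = 1 / sigma = 1 / 6.58871e+01 = 0.01518 ohm*cm

0.01518


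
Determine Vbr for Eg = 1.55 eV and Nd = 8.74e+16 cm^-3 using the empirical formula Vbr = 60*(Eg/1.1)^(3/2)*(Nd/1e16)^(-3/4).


Step 1: Eg/1.1 = 1.55/1.1 = 1.409091
Step 2: (Eg/1.1)^1.5 = 1.409091^1.5 = 1.672663
Step 3: (Nd/1e16)^(-0.75) = (8.74)^(-0.75) = 0.196728
Step 4: Vbr = 60 * 1.672663 * 0.196728 = 19.7 V

19.7


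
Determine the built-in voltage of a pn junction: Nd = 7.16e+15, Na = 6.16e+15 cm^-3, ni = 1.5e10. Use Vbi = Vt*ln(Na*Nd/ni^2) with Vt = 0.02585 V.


Step 1: Compute Na*Nd/ni^2 = 6.16e+15 * 7.16e+15 / (1.5e10)^2 = 1.9602e+11
Step 2: ln(1.9602e+11) = 26.0015
Step 3: Vbi = 0.02585 * 26.0015 = 0.672 V

0.672


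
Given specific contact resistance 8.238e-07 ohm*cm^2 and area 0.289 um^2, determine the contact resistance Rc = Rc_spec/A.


Step 1: Convert area to cm^2: 0.289 um^2 = 2.8900e-09 cm^2
Step 2: Rc = Rc_spec / A = 8.238e-07 / 2.8900e-09
Step 3: Rc = 2.85e+02 ohms

2.85e+02


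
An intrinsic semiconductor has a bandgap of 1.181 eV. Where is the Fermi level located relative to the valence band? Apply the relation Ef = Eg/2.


Step 1: For an intrinsic semiconductor, the Fermi level sits at midgap.
Step 2: Ef = Eg / 2 = 1.181 / 2 = 0.5905 eV

0.5905


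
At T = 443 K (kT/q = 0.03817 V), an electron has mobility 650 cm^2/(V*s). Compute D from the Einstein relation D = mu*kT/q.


Step 1: D = mu * (kT/q)
Step 2: D = 650 * 0.03817
Step 3: D = 24.81 cm^2/s

24.81


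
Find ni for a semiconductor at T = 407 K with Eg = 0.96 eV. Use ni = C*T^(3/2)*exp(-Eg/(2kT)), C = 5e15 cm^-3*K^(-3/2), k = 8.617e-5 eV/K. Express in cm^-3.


Step 1: Compute kT = 8.617e-5 * 407 = 0.03507119 eV
Step 2: Exponent = -Eg/(2kT) = -0.96/(2*0.03507119) = -13.68645
Step 3: T^(3/2) = 407^1.5 = 8210.92
Step 4: ni = 5e15 * 8210.92 * exp(-13.68645) = 4.67e+13 cm^-3

4.67e+13


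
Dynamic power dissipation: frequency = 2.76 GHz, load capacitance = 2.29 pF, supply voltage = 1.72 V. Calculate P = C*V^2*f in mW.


Step 1: V^2 = 1.72^2 = 2.9584 V^2
Step 2: P = C*V^2*f = 2.29e-12 F * 2.9584 * 2.76e9 Hz
Step 3: P = 1.869827136e-02 W
Step 4: P = 18.698 mW

18.698


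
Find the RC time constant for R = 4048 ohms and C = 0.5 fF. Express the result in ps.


Step 1: tau = R * C
Step 2: tau = 4048 * 0.5 fF = 4048 * 5.0e-16 F
Step 3: tau = 2.024e-12 s = 2.024 ps

2.024


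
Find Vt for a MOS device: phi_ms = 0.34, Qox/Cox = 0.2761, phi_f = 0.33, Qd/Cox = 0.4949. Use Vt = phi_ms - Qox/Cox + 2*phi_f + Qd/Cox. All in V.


Step 1: Vt = phi_ms - Qox/Cox + 2*phi_f + Qd/Cox
Step 2: Vt = 0.34 - 0.2761 + 2*0.33 + 0.4949
Step 3: Vt = 0.34 - 0.2761 + 0.66 + 0.4949
Step 4: Vt = 1.2188 V

1.2188


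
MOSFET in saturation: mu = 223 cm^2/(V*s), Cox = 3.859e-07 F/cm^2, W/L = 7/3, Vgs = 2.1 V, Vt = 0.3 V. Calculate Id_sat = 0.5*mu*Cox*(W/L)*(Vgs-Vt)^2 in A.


Step 1: Overdrive voltage Vov = Vgs - Vt = 2.1 - 0.3 = 1.8 V
Step 2: W/L = 7/3 = 2.33333
Step 3: Id = 0.5 * 223 * 3.859e-07 * 2.33333 * 1.8^2
Step 4: Id = 3.25e-04 A

3.25e-04


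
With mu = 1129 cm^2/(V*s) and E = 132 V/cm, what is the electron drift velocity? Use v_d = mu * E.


Step 1: v_d = mu * E
Step 2: v_d = 1129 * 132 = 149028
Step 3: v_d = 1.49e+05 cm/s

1.49e+05


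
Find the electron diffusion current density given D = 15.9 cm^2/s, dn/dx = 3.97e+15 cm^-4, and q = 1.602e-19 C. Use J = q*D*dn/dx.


Step 1: J = q * D * (dn/dx)
Step 2: J = 1.602e-19 * 15.9 * 3.97e+15
Step 3: J = 1.01e-02 A/cm^2

1.01e-02


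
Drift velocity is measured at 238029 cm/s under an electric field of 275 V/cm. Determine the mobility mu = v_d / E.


Step 1: mu = v_d / E
Step 2: mu = 238029 / 275
Step 3: mu = 865.56 cm^2/(V*s)

865.56


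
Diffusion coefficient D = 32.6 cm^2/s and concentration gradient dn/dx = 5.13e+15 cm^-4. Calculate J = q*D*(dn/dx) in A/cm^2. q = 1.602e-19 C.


Step 1: J = q * D * (dn/dx)
Step 2: J = 1.602e-19 * 32.6 * 5.13e+15
Step 3: J = 2.68e-02 A/cm^2

2.68e-02


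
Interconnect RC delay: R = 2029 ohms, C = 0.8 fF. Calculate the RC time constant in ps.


Step 1: tau = R * C
Step 2: tau = 2029 * 0.8 fF = 2029 * 8.0e-16 F
Step 3: tau = 1.6232e-12 s = 1.6232 ps

1.6232


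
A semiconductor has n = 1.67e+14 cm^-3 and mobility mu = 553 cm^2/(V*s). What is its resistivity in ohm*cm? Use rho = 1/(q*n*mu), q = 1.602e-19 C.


Step 1: sigma = q * n * mu = 1.602e-19 * 1.67e+14 * 553 = 1.47946e-02 S/cm
Step 2: rho = 1 / sigma = 1 / 1.47946e-02 = 67.59 ohm*cm

67.59


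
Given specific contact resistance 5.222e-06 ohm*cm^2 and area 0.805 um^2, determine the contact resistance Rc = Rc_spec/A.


Step 1: Convert area to cm^2: 0.805 um^2 = 8.0500e-09 cm^2
Step 2: Rc = Rc_spec / A = 5.222e-06 / 8.0500e-09
Step 3: Rc = 6.49e+02 ohms

6.49e+02


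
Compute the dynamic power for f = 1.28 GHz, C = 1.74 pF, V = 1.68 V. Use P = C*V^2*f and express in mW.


Step 1: V^2 = 1.68^2 = 2.8224 V^2
Step 2: P = C*V^2*f = 1.74e-12 F * 2.8224 * 1.28e9 Hz
Step 3: P = 6.28604928e-03 W
Step 4: P = 6.286 mW

6.286


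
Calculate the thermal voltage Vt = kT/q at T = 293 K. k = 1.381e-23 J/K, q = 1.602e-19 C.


Step 1: kT = 1.381e-23 * 293 = 4.04633e-21 J
Step 2: Vt = kT/q = 4.04633e-21 / 1.602e-19
Step 3: Vt = 0.02526 V

0.02526


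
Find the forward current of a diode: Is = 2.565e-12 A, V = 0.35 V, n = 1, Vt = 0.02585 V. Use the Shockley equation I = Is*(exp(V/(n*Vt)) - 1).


Step 1: V/(n*Vt) = 0.35/(1*0.02585) = 13.5397
Step 2: exp(13.5397) = 7.5896e+05
Step 3: I = 2.565e-12 * (7.5896e+05 - 1) = 1.95e-06 A

1.95e-06


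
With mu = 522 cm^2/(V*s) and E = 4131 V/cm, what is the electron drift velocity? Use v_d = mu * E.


Step 1: v_d = mu * E
Step 2: v_d = 522 * 4131 = 2156382
Step 3: v_d = 2.16e+06 cm/s

2.16e+06


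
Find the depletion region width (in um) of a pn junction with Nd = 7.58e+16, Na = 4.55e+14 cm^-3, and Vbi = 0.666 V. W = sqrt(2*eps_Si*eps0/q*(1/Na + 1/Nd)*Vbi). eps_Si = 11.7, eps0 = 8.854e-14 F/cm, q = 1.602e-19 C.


Step 1: 1/Na + 1/Nd = 1/4.55e+14 + 1/7.58e+16 = 2.21099e-15
Step 2: 2*eps*eps0/q = 2*11.7*8.854e-14/1.602e-19 = 1.293281e+07
Step 3: W^2 = 1.293281e+07 * 2.21099e-15 * 0.666 = 1.90438e-08
Step 4: W = sqrt(1.90438e-08) = 1.380e-04 cm = 1.38 um

1.38


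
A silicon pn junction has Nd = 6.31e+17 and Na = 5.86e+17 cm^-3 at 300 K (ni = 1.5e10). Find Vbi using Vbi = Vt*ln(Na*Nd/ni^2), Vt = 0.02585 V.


Step 1: Compute Na*Nd/ni^2 = 5.86e+17 * 6.31e+17 / (1.5e10)^2 = 1.6434e+15
Step 2: ln(1.6434e+15) = 35.0355
Step 3: Vbi = 0.02585 * 35.0355 = 0.906 V

0.906


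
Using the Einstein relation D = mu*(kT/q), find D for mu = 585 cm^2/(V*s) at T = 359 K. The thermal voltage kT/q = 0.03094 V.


Step 1: D = mu * (kT/q)
Step 2: D = 585 * 0.03094
Step 3: D = 18.1 cm^2/s

18.1


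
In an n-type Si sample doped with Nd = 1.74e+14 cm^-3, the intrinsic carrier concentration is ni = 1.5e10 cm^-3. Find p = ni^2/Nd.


Step 1: Since Nd >> ni, n ≈ Nd = 1.74e+14 cm^-3
Step 2: p = ni^2 / n = (1.5e10)^2 / 1.74e+14
Step 3: p = 2.25e20 / 1.74e+14 = 1.29e+06 cm^-3

1.29e+06


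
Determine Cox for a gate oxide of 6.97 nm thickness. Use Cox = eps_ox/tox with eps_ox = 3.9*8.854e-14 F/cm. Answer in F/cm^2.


Step 1: eps_ox = 3.9 * 8.854e-14 = 3.45306e-13 F/cm
Step 2: tox in cm = 6.97 nm * 1e-7 = 6.9700e-07 cm
Step 3: Cox = 3.45306e-13 / 6.9700e-07 = 4.95e-07 F/cm^2

4.95e-07


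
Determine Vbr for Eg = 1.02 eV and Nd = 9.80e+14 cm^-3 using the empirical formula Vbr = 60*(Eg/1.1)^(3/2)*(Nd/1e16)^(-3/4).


Step 1: Eg/1.1 = 1.02/1.1 = 0.927273
Step 2: (Eg/1.1)^1.5 = 0.927273^1.5 = 0.892918
Step 3: (Nd/1e16)^(-0.75) = (0.098)^(-0.75) = 5.709268
Step 4: Vbr = 60 * 0.892918 * 5.709268 = 305.9 V

305.9


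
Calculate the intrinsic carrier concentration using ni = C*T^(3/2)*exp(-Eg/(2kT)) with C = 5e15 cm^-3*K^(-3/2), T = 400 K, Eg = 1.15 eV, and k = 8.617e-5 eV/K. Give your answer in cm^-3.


Step 1: Compute kT = 8.617e-5 * 400 = 0.034468 eV
Step 2: Exponent = -Eg/(2kT) = -1.15/(2*0.034468) = -16.68214
Step 3: T^(3/2) = 400^1.5 = 8000.00
Step 4: ni = 5e15 * 8000.00 * exp(-16.68214) = 2.28e+12 cm^-3

2.28e+12


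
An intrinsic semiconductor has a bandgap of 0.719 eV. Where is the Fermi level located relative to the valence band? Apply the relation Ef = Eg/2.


Step 1: For an intrinsic semiconductor, the Fermi level sits at midgap.
Step 2: Ef = Eg / 2 = 0.719 / 2 = 0.3595 eV

0.3595


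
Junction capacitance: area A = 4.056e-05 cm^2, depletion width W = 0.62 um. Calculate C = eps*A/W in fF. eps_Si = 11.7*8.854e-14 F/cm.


Step 1: eps_Si = 11.7 * 8.854e-14 = 1.035918e-12 F/cm
Step 2: W in cm = 0.62 * 1e-4 = 6.20e-05 cm
Step 3: C = 1.035918e-12 * 4.056e-05 / 6.20e-05 = 6.776909e-13 F
Step 4: C = 677.69 fF

677.69


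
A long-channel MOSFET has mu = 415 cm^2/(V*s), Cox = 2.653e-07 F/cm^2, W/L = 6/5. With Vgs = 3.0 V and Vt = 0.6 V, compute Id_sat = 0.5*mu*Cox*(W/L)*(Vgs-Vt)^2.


Step 1: Overdrive voltage Vov = Vgs - Vt = 3.0 - 0.6 = 2.4 V
Step 2: W/L = 6/5 = 1.2
Step 3: Id = 0.5 * 415 * 2.653e-07 * 1.2 * 2.4^2
Step 4: Id = 3.81e-04 A

3.81e-04


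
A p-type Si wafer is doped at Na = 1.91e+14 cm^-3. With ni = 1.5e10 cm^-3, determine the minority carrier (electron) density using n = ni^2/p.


Step 1: Majority hole concentration p ≈ Na = 1.91e+14 cm^-3
Step 2: n = ni^2 / Na = (1.5e10)^2 / 1.91e+14
Step 3: n = 1.18e+06 cm^-3

1.18e+06


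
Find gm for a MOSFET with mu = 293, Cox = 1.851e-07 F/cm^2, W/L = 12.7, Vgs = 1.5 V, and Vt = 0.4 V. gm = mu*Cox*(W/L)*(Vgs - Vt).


Step 1: Vov = Vgs - Vt = 1.5 - 0.4 = 1.1 V
Step 2: gm = mu * Cox * (W/L) * Vov
Step 3: gm = 293 * 1.851e-07 * 12.7 * 1.1 = 7.58e-04 S

7.58e-04


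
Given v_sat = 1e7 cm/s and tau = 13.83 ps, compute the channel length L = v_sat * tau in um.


Step 1: tau in seconds = 13.83 ps * 1e-12 = 1.3830e-11 s
Step 2: L = v_sat * tau = 1e7 * 1.3830e-11 = 1.3830e-04 cm
Step 3: L in um = 1.3830e-04 * 1e4 = 1.383 um

1.383


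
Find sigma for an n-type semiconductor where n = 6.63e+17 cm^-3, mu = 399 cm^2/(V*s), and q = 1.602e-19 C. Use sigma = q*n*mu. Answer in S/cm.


Step 1: sigma = q * n * mu
Step 2: sigma = 1.602e-19 * 6.63e+17 * 399
Step 3: sigma = 4.238e+01 S/cm

4.238e+01


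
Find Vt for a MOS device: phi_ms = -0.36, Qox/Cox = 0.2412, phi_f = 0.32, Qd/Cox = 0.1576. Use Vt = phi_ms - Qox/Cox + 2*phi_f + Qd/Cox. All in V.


Step 1: Vt = phi_ms - Qox/Cox + 2*phi_f + Qd/Cox
Step 2: Vt = -0.36 - 0.2412 + 2*0.32 + 0.1576
Step 3: Vt = -0.36 - 0.2412 + 0.64 + 0.1576
Step 4: Vt = 0.1964 V

0.1964


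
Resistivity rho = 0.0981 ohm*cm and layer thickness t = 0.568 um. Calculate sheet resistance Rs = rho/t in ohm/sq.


Step 1: Convert thickness to cm: t = 0.568 um = 5.6800e-05 cm
Step 2: Rs = rho / t = 0.0981 / 5.6800e-05
Step 3: Rs = 1727.1 ohm/sq

1727.1


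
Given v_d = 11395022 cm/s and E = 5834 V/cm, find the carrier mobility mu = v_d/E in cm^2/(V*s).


Step 1: mu = v_d / E
Step 2: mu = 11395022 / 5834
Step 3: mu = 1953.21 cm^2/(V*s)

1953.21


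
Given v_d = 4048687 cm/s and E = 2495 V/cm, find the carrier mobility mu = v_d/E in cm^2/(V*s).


Step 1: mu = v_d / E
Step 2: mu = 4048687 / 2495
Step 3: mu = 1622.72 cm^2/(V*s)

1622.72


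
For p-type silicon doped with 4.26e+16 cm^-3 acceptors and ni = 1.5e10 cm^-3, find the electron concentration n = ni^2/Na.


Step 1: Majority hole concentration p ≈ Na = 4.26e+16 cm^-3
Step 2: n = ni^2 / Na = (1.5e10)^2 / 4.26e+16
Step 3: n = 5.28e+03 cm^-3

5.28e+03


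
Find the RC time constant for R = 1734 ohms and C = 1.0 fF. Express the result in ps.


Step 1: tau = R * C
Step 2: tau = 1734 * 1.0 fF = 1734 * 1.0e-15 F
Step 3: tau = 1.734e-12 s = 1.734 ps

1.734


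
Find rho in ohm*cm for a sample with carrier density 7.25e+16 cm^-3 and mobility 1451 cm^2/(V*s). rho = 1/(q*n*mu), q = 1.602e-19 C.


Step 1: sigma = q * n * mu = 1.602e-19 * 7.25e+16 * 1451 = 1.68526e+01 S/cm
Step 2: rho = 1 / sigma = 1 / 1.68526e+01 = 0.05934 ohm*cm

0.05934


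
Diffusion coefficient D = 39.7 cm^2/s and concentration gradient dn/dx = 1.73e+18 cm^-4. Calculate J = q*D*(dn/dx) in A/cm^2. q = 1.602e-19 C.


Step 1: J = q * D * (dn/dx)
Step 2: J = 1.602e-19 * 39.7 * 1.73e+18
Step 3: J = 1.10e+01 A/cm^2

1.10e+01


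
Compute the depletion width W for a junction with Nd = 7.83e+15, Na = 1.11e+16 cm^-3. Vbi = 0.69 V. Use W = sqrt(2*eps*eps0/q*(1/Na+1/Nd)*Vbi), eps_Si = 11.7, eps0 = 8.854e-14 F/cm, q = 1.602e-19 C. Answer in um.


Step 1: 1/Na + 1/Nd = 1/1.11e+16 + 1/7.83e+15 = 2.17804e-16
Step 2: 2*eps*eps0/q = 2*11.7*8.854e-14/1.602e-19 = 1.293281e+07
Step 3: W^2 = 1.293281e+07 * 2.17804e-16 * 0.69 = 1.94360e-09
Step 4: W = sqrt(1.94360e-09) = 4.409e-05 cm = 0.4409 um

0.4409


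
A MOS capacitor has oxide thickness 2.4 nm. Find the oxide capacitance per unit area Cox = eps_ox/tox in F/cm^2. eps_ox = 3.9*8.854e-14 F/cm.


Step 1: eps_ox = 3.9 * 8.854e-14 = 3.45306e-13 F/cm
Step 2: tox in cm = 2.4 nm * 1e-7 = 2.4000e-07 cm
Step 3: Cox = 3.45306e-13 / 2.4000e-07 = 1.44e-06 F/cm^2

1.44e-06


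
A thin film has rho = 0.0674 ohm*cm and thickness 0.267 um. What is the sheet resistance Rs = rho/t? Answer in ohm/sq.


Step 1: Convert thickness to cm: t = 0.267 um = 2.6700e-05 cm
Step 2: Rs = rho / t = 0.0674 / 2.6700e-05
Step 3: Rs = 2524.3 ohm/sq

2524.3


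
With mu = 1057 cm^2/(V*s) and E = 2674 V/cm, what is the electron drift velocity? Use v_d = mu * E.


Step 1: v_d = mu * E
Step 2: v_d = 1057 * 2674 = 2826418
Step 3: v_d = 2.83e+06 cm/s

2.83e+06


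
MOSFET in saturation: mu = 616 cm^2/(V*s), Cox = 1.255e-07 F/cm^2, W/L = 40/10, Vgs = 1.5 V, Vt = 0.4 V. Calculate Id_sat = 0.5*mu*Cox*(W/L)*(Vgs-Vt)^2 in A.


Step 1: Overdrive voltage Vov = Vgs - Vt = 1.5 - 0.4 = 1.1 V
Step 2: W/L = 40/10 = 4
Step 3: Id = 0.5 * 616 * 1.255e-07 * 4 * 1.1^2
Step 4: Id = 1.87e-04 A

1.87e-04


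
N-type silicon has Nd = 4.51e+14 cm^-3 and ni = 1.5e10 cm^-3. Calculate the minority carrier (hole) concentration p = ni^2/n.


Step 1: Since Nd >> ni, n ≈ Nd = 4.51e+14 cm^-3
Step 2: p = ni^2 / n = (1.5e10)^2 / 4.51e+14
Step 3: p = 2.25e20 / 4.51e+14 = 4.99e+05 cm^-3

4.99e+05


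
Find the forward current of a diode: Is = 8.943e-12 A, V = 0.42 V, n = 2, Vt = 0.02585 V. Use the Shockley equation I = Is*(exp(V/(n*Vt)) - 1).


Step 1: V/(n*Vt) = 0.42/(2*0.02585) = 8.1238
Step 2: exp(8.1238) = 3.3738e+03
Step 3: I = 8.943e-12 * (3.3738e+03 - 1) = 3.02e-08 A

3.02e-08


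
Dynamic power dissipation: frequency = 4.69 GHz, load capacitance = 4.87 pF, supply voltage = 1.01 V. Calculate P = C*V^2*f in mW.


Step 1: V^2 = 1.01^2 = 1.0201 V^2
Step 2: P = C*V^2*f = 4.87e-12 F * 1.0201 * 4.69e9 Hz
Step 3: P = 2.329939003e-02 W
Step 4: P = 23.299 mW

23.299


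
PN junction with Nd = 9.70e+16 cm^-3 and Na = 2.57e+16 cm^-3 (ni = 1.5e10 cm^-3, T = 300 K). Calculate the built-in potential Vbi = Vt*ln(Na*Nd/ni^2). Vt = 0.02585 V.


Step 1: Compute Na*Nd/ni^2 = 2.57e+16 * 9.70e+16 / (1.5e10)^2 = 1.1080e+13
Step 2: ln(1.1080e+13) = 30.0362
Step 3: Vbi = 0.02585 * 30.0362 = 0.776 V

0.776


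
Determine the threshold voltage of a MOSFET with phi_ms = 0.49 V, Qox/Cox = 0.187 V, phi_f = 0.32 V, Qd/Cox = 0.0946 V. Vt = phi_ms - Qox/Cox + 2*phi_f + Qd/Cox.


Step 1: Vt = phi_ms - Qox/Cox + 2*phi_f + Qd/Cox
Step 2: Vt = 0.49 - 0.187 + 2*0.32 + 0.0946
Step 3: Vt = 0.49 - 0.187 + 0.64 + 0.0946
Step 4: Vt = 1.0376 V

1.0376


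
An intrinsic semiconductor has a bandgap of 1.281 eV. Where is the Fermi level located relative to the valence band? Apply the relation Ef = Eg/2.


Step 1: For an intrinsic semiconductor, the Fermi level sits at midgap.
Step 2: Ef = Eg / 2 = 1.281 / 2 = 0.6405 eV

0.6405


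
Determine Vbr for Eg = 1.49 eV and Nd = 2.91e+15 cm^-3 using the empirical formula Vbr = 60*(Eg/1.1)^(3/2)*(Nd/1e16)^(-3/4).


Step 1: Eg/1.1 = 1.49/1.1 = 1.354545
Step 2: (Eg/1.1)^1.5 = 1.354545^1.5 = 1.576486
Step 3: (Nd/1e16)^(-0.75) = (0.291)^(-0.75) = 2.523947
Step 4: Vbr = 60 * 1.576486 * 2.523947 = 238.7 V

238.7


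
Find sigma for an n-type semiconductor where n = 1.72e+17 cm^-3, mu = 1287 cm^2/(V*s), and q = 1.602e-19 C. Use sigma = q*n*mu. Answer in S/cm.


Step 1: sigma = q * n * mu
Step 2: sigma = 1.602e-19 * 1.72e+17 * 1287
Step 3: sigma = 3.546e+01 S/cm

3.546e+01


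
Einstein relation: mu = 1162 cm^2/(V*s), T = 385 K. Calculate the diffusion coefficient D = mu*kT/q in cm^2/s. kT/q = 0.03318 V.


Step 1: D = mu * (kT/q)
Step 2: D = 1162 * 0.03318
Step 3: D = 38.56 cm^2/s

38.56


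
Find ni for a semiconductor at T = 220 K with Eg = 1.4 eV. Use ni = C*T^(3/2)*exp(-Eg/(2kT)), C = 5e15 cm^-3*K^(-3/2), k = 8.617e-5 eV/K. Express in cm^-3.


Step 1: Compute kT = 8.617e-5 * 220 = 0.0189574 eV
Step 2: Exponent = -Eg/(2kT) = -1.4/(2*0.0189574) = -36.92489
Step 3: T^(3/2) = 220^1.5 = 3263.13
Step 4: ni = 5e15 * 3263.13 * exp(-36.92489) = 1.50e+03 cm^-3

1.50e+03


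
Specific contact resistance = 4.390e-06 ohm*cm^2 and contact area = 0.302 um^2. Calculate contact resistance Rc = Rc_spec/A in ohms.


Step 1: Convert area to cm^2: 0.302 um^2 = 3.0200e-09 cm^2
Step 2: Rc = Rc_spec / A = 4.390e-06 / 3.0200e-09
Step 3: Rc = 1.45e+03 ohms

1.45e+03


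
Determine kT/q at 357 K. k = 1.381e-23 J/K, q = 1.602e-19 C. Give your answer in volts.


Step 1: kT = 1.381e-23 * 357 = 4.93017e-21 J
Step 2: Vt = kT/q = 4.93017e-21 / 1.602e-19
Step 3: Vt = 0.03078 V

0.03078


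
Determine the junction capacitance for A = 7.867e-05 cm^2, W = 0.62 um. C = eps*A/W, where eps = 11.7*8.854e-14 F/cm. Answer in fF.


Step 1: eps_Si = 11.7 * 8.854e-14 = 1.035918e-12 F/cm
Step 2: W in cm = 0.62 * 1e-4 = 6.20e-05 cm
Step 3: C = 1.035918e-12 * 7.867e-05 / 6.20e-05 = 1.314446e-12 F
Step 4: C = 1314.45 fF

1314.45


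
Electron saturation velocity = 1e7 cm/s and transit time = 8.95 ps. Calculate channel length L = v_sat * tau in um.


Step 1: tau in seconds = 8.95 ps * 1e-12 = 8.9500e-12 s
Step 2: L = v_sat * tau = 1e7 * 8.9500e-12 = 8.9500e-05 cm
Step 3: L in um = 8.9500e-05 * 1e4 = 0.895 um

0.895


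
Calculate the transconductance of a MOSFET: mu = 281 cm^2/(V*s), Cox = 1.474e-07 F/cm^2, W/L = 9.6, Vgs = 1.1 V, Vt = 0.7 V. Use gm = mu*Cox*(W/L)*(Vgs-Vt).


Step 1: Vov = Vgs - Vt = 1.1 - 0.7 = 0.4 V
Step 2: gm = mu * Cox * (W/L) * Vov
Step 3: gm = 281 * 1.474e-07 * 9.6 * 0.4 = 1.59e-04 S

1.59e-04


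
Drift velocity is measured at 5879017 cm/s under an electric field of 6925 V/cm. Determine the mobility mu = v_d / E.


Step 1: mu = v_d / E
Step 2: mu = 5879017 / 6925
Step 3: mu = 848.96 cm^2/(V*s)

848.96


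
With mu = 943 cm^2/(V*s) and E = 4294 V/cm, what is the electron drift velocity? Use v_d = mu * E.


Step 1: v_d = mu * E
Step 2: v_d = 943 * 4294 = 4049242
Step 3: v_d = 4.05e+06 cm/s

4.05e+06


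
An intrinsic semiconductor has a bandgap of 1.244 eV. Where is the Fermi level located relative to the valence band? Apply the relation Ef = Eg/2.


Step 1: For an intrinsic semiconductor, the Fermi level sits at midgap.
Step 2: Ef = Eg / 2 = 1.244 / 2 = 0.622 eV

0.622


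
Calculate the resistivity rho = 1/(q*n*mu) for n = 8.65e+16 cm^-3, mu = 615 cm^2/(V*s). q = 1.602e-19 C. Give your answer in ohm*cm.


Step 1: sigma = q * n * mu = 1.602e-19 * 8.65e+16 * 615 = 8.52224e+00 S/cm
Step 2: rho = 1 / sigma = 1 / 8.52224e+00 = 0.1173 ohm*cm

0.1173


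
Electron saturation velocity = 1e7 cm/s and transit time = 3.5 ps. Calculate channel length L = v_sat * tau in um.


Step 1: tau in seconds = 3.5 ps * 1e-12 = 3.5000e-12 s
Step 2: L = v_sat * tau = 1e7 * 3.5000e-12 = 3.5000e-05 cm
Step 3: L in um = 3.5000e-05 * 1e4 = 0.35 um

0.35


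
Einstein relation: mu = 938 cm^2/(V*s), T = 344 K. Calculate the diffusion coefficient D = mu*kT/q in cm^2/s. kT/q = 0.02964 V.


Step 1: D = mu * (kT/q)
Step 2: D = 938 * 0.02964
Step 3: D = 27.8 cm^2/s

27.8


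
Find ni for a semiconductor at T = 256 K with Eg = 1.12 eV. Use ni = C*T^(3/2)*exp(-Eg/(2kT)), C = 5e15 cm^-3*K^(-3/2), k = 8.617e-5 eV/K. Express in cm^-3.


Step 1: Compute kT = 8.617e-5 * 256 = 0.02205952 eV
Step 2: Exponent = -Eg/(2kT) = -1.12/(2*0.02205952) = -25.38587
Step 3: T^(3/2) = 256^1.5 = 4096.00
Step 4: ni = 5e15 * 4096.00 * exp(-25.38587) = 1.93e+08 cm^-3

1.93e+08


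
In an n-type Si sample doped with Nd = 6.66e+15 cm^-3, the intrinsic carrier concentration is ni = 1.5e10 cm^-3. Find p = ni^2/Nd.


Step 1: Since Nd >> ni, n ≈ Nd = 6.66e+15 cm^-3
Step 2: p = ni^2 / n = (1.5e10)^2 / 6.66e+15
Step 3: p = 2.25e20 / 6.66e+15 = 3.38e+04 cm^-3

3.38e+04


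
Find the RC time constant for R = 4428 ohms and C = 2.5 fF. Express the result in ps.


Step 1: tau = R * C
Step 2: tau = 4428 * 2.5 fF = 4428 * 2.5e-15 F
Step 3: tau = 1.107e-11 s = 11.07 ps

11.07


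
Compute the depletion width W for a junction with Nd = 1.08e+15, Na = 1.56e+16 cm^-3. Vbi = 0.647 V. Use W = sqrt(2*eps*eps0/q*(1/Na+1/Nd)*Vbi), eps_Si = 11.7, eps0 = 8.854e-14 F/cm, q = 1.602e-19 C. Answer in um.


Step 1: 1/Na + 1/Nd = 1/1.56e+16 + 1/1.08e+15 = 9.90028e-16
Step 2: 2*eps*eps0/q = 2*11.7*8.854e-14/1.602e-19 = 1.293281e+07
Step 3: W^2 = 1.293281e+07 * 9.90028e-16 * 0.647 = 8.28409e-09
Step 4: W = sqrt(8.28409e-09) = 9.102e-05 cm = 0.9102 um

0.9102


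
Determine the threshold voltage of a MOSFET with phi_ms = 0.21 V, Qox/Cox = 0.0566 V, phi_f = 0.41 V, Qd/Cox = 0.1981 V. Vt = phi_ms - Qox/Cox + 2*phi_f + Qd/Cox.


Step 1: Vt = phi_ms - Qox/Cox + 2*phi_f + Qd/Cox
Step 2: Vt = 0.21 - 0.0566 + 2*0.41 + 0.1981
Step 3: Vt = 0.21 - 0.0566 + 0.82 + 0.1981
Step 4: Vt = 1.1715 V

1.1715


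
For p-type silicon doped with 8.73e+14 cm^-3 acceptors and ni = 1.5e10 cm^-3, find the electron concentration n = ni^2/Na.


Step 1: Majority hole concentration p ≈ Na = 8.73e+14 cm^-3
Step 2: n = ni^2 / Na = (1.5e10)^2 / 8.73e+14
Step 3: n = 2.58e+05 cm^-3

2.58e+05


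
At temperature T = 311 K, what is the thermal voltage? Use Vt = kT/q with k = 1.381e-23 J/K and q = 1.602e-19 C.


Step 1: kT = 1.381e-23 * 311 = 4.29491e-21 J
Step 2: Vt = kT/q = 4.29491e-21 / 1.602e-19
Step 3: Vt = 0.02681 V

0.02681


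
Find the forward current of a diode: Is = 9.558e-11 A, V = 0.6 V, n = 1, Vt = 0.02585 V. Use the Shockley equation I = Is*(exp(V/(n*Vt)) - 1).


Step 1: V/(n*Vt) = 0.6/(1*0.02585) = 23.2108
Step 2: exp(23.2108) = 1.2032e+10
Step 3: I = 9.558e-11 * (1.2032e+10 - 1) = 1.15e+00 A

1.15e+00


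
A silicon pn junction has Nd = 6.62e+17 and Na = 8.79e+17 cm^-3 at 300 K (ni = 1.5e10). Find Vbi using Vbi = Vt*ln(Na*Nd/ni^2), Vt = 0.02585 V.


Step 1: Compute Na*Nd/ni^2 = 8.79e+17 * 6.62e+17 / (1.5e10)^2 = 2.5862e+15
Step 2: ln(2.5862e+15) = 35.4890
Step 3: Vbi = 0.02585 * 35.4890 = 0.917 V

0.917


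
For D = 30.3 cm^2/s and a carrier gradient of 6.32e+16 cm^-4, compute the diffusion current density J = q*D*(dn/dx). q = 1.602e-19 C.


Step 1: J = q * D * (dn/dx)
Step 2: J = 1.602e-19 * 30.3 * 6.32e+16
Step 3: J = 3.07e-01 A/cm^2

3.07e-01


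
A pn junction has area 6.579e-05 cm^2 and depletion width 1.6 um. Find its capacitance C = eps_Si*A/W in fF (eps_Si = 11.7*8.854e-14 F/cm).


Step 1: eps_Si = 11.7 * 8.854e-14 = 1.035918e-12 F/cm
Step 2: W in cm = 1.6 * 1e-4 = 1.60e-04 cm
Step 3: C = 1.035918e-12 * 6.579e-05 / 1.60e-04 = 4.259565e-13 F
Step 4: C = 425.96 fF

425.96


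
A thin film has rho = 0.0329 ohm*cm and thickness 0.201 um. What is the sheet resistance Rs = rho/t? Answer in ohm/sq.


Step 1: Convert thickness to cm: t = 0.201 um = 2.0100e-05 cm
Step 2: Rs = rho / t = 0.0329 / 2.0100e-05
Step 3: Rs = 1636.8 ohm/sq

1636.8


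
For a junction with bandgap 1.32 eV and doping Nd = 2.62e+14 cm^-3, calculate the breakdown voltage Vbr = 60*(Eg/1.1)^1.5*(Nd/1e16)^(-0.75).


Step 1: Eg/1.1 = 1.32/1.1 = 1.200000
Step 2: (Eg/1.1)^1.5 = 1.200000^1.5 = 1.314534
Step 3: (Nd/1e16)^(-0.75) = (0.0262)^(-0.75) = 15.355856
Step 4: Vbr = 60 * 1.314534 * 15.355856 = 1211.1 V

1211.1


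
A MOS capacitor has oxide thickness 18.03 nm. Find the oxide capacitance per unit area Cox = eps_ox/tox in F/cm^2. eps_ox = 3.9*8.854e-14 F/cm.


Step 1: eps_ox = 3.9 * 8.854e-14 = 3.45306e-13 F/cm
Step 2: tox in cm = 18.03 nm * 1e-7 = 1.8030e-06 cm
Step 3: Cox = 3.45306e-13 / 1.8030e-06 = 1.92e-07 F/cm^2

1.92e-07


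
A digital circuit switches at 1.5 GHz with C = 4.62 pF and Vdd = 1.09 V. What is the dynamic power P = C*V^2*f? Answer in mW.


Step 1: V^2 = 1.09^2 = 1.1881 V^2
Step 2: P = C*V^2*f = 4.62e-12 F * 1.1881 * 1.5e9 Hz
Step 3: P = 8.233533e-03 W
Step 4: P = 8.234 mW

8.234


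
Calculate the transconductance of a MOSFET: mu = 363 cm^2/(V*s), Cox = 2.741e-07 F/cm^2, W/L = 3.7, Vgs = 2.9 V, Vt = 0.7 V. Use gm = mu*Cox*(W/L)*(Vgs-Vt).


Step 1: Vov = Vgs - Vt = 2.9 - 0.7 = 2.2 V
Step 2: gm = mu * Cox * (W/L) * Vov
Step 3: gm = 363 * 2.741e-07 * 3.7 * 2.2 = 8.10e-04 S

8.10e-04


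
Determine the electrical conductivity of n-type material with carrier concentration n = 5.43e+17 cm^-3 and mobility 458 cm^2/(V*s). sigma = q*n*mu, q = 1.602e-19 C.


Step 1: sigma = q * n * mu
Step 2: sigma = 1.602e-19 * 5.43e+17 * 458
Step 3: sigma = 3.984e+01 S/cm

3.984e+01


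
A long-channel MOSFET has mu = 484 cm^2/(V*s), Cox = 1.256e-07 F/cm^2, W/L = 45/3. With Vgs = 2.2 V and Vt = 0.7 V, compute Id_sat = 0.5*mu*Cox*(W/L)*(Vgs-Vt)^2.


Step 1: Overdrive voltage Vov = Vgs - Vt = 2.2 - 0.7 = 1.5 V
Step 2: W/L = 45/3 = 15
Step 3: Id = 0.5 * 484 * 1.256e-07 * 15 * 1.5^2
Step 4: Id = 1.03e-03 A

1.03e-03


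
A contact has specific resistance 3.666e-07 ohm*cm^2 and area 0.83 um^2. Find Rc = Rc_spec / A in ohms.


Step 1: Convert area to cm^2: 0.83 um^2 = 8.3000e-09 cm^2
Step 2: Rc = Rc_spec / A = 3.666e-07 / 8.3000e-09
Step 3: Rc = 4.42e+01 ohms

4.42e+01


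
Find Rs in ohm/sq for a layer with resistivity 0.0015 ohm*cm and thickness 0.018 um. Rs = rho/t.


Step 1: Convert thickness to cm: t = 0.018 um = 1.8000e-06 cm
Step 2: Rs = rho / t = 0.0015 / 1.8000e-06
Step 3: Rs = 833.3 ohm/sq

833.3


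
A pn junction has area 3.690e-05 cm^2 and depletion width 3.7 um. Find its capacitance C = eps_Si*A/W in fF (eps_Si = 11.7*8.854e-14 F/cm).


Step 1: eps_Si = 11.7 * 8.854e-14 = 1.035918e-12 F/cm
Step 2: W in cm = 3.7 * 1e-4 = 3.70e-04 cm
Step 3: C = 1.035918e-12 * 3.690e-05 / 3.70e-04 = 1.033118e-13 F
Step 4: C = 103.31 fF

103.31


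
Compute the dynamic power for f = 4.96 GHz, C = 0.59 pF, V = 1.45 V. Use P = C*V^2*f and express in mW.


Step 1: V^2 = 1.45^2 = 2.1025 V^2
Step 2: P = C*V^2*f = 0.59e-12 F * 2.1025 * 4.96e9 Hz
Step 3: P = 6.152756e-03 W
Step 4: P = 6.153 mW

6.153


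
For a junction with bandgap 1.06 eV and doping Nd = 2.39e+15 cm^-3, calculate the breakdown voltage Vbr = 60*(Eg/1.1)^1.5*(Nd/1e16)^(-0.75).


Step 1: Eg/1.1 = 1.06/1.1 = 0.963636
Step 2: (Eg/1.1)^1.5 = 0.963636^1.5 = 0.945953
Step 3: (Nd/1e16)^(-0.75) = (0.239)^(-0.75) = 2.925510
Step 4: Vbr = 60 * 0.945953 * 2.925510 = 166.0 V

166.0


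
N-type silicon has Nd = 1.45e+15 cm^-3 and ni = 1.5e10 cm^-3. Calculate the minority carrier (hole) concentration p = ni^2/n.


Step 1: Since Nd >> ni, n ≈ Nd = 1.45e+15 cm^-3
Step 2: p = ni^2 / n = (1.5e10)^2 / 1.45e+15
Step 3: p = 2.25e20 / 1.45e+15 = 1.55e+05 cm^-3

1.55e+05


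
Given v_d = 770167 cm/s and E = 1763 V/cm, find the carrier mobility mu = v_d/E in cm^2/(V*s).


Step 1: mu = v_d / E
Step 2: mu = 770167 / 1763
Step 3: mu = 436.85 cm^2/(V*s)

436.85


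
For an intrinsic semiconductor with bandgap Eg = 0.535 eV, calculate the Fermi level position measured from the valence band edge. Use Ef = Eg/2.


Step 1: For an intrinsic semiconductor, the Fermi level sits at midgap.
Step 2: Ef = Eg / 2 = 0.535 / 2 = 0.2675 eV

0.2675


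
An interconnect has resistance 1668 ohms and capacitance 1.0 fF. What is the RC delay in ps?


Step 1: tau = R * C
Step 2: tau = 1668 * 1.0 fF = 1668 * 1.0e-15 F
Step 3: tau = 1.668e-12 s = 1.668 ps

1.668


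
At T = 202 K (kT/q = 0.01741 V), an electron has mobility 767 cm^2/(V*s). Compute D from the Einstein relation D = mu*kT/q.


Step 1: D = mu * (kT/q)
Step 2: D = 767 * 0.01741
Step 3: D = 13.35 cm^2/s

13.35


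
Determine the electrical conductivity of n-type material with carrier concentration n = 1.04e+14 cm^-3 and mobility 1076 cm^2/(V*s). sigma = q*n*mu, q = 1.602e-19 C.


Step 1: sigma = q * n * mu
Step 2: sigma = 1.602e-19 * 1.04e+14 * 1076
Step 3: sigma = 1.793e-02 S/cm

1.793e-02


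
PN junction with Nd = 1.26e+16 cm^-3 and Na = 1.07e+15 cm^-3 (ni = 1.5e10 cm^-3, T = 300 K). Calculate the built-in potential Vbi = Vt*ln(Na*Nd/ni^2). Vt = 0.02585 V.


Step 1: Compute Na*Nd/ni^2 = 1.07e+15 * 1.26e+16 / (1.5e10)^2 = 5.9920e+10
Step 2: ln(5.9920e+10) = 24.8163
Step 3: Vbi = 0.02585 * 24.8163 = 0.642 V

0.642


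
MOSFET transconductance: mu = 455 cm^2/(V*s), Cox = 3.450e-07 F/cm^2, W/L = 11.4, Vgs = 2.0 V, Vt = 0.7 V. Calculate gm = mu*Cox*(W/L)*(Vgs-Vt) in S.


Step 1: Vov = Vgs - Vt = 2.0 - 0.7 = 1.3 V
Step 2: gm = mu * Cox * (W/L) * Vov
Step 3: gm = 455 * 3.450e-07 * 11.4 * 1.3 = 2.33e-03 S

2.33e-03
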